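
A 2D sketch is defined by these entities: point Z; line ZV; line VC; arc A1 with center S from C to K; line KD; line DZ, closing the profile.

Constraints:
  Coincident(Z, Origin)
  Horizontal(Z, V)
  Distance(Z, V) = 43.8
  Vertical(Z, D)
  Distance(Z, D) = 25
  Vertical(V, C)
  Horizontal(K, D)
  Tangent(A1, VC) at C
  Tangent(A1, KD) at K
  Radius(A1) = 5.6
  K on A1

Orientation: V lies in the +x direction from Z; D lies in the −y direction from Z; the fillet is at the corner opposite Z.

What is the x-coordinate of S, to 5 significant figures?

38.200

Z and D share the same x with |ZD| = 25.0 and D on the −y side, so D = (0.0000, -25.000). The virtual corner opposite Z is at (43.800, -25.000). The tangent condition forces SC to be normal to VC and the tangent condition forces SK to be normal to KD, with radius 5.6, so the center S sits 5.6 in from both sides at S = (38.200, -19.400). So S.x = 38.200.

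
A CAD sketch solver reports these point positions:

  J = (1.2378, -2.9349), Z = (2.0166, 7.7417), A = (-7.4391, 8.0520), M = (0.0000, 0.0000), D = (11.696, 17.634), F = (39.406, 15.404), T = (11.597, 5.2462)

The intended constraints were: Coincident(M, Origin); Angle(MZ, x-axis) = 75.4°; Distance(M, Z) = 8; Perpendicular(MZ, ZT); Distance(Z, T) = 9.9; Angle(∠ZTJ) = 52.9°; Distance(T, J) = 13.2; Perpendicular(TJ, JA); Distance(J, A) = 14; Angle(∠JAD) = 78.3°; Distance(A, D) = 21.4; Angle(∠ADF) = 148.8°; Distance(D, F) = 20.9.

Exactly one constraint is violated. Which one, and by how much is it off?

Distance(D, F) = 20.9 — off by 6.90.

M = (0.00, 0.00) ✓; MZ at 75.40° ✓; |MZ| = 8.000 ✓; ∠(MZ, ZT) = 90.00° ✓; |ZT| = 9.900 ✓; ∠ZTJ = 52.90° ✓; |TJ| = 13.20 ✓; ∠(TJ, JA) = 90.00° ✓; |JA| = 14.00 ✓; ∠JAD = 78.30° ✓; |AD| = 21.40 ✓; ∠ADF = 148.8° ✓; |DF| = 27.80 ✗.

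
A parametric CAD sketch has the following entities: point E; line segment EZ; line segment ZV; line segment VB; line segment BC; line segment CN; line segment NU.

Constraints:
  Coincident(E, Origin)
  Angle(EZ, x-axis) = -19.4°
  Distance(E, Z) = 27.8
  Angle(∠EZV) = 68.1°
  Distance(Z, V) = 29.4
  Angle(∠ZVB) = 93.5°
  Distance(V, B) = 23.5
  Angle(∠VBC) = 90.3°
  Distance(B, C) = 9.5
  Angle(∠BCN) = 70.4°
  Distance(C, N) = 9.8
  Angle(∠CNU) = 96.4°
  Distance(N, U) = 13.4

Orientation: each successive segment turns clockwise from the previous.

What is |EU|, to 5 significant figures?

28.326

∠BCN = 70.4° gives CN at -57.100° from the x-axis; with |CN| = 9.8, N = (-0.64476, -17.609). ∠CNU = 96.4° gives NU at -140.70° from the x-axis; with |NU| = 13.4, U = (-11.014, -26.097). Then |EU| = |U − E| = 28.326.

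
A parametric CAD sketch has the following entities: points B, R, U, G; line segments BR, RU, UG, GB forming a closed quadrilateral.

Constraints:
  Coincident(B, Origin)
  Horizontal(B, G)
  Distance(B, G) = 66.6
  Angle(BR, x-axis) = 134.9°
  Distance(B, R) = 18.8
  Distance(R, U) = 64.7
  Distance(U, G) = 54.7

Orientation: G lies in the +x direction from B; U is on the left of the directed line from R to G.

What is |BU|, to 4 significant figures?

63.49

Checks: |RU| = 64.70 ✓; |UG| = 54.70 ✓.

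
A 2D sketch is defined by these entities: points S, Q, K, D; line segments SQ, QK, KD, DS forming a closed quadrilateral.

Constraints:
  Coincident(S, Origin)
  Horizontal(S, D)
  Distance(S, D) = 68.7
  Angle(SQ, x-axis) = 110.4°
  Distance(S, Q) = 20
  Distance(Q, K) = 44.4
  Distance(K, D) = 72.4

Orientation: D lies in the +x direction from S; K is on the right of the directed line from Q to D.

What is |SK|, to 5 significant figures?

24.990

Checks: |QK| = 44.40 ✓; |KD| = 72.40 ✓.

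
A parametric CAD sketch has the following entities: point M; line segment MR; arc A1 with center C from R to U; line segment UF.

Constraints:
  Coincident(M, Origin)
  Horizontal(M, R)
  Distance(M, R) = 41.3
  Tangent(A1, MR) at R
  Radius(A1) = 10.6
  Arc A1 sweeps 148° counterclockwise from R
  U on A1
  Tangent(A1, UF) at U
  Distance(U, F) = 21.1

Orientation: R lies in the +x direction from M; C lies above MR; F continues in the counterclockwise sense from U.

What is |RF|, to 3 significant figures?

33.1

M is at the origin; M and R share the same y with |MR| = 41.3 and R on the +x side, so R = (41.3, 0.00). Tangency of A1 to MR means the radius CR is perpendicular to MR, so C = R + (0, 10.6) = (41.3, 10.6). On A1, R sits at bearing -90° from C; a 148° counterclockwise sweep puts U at bearing 58°, so U = C + 10.6·(cos 58°, sin 58°) = (46.9, 19.6). Tangency of A1 to UF means the radius CU is perpendicular to UF, so UF runs along (−sin 58°, cos 58°); with |UF| = 21.1, F = (29.0, 30.8). Then |RF| = |F − R| = 33.1.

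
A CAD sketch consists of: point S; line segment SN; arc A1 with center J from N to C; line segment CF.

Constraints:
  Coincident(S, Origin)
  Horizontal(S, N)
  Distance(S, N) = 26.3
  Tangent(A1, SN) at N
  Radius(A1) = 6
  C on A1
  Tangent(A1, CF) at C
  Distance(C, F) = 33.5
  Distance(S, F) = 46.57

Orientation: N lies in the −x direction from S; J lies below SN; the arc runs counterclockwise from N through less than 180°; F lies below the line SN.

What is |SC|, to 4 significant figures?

32.97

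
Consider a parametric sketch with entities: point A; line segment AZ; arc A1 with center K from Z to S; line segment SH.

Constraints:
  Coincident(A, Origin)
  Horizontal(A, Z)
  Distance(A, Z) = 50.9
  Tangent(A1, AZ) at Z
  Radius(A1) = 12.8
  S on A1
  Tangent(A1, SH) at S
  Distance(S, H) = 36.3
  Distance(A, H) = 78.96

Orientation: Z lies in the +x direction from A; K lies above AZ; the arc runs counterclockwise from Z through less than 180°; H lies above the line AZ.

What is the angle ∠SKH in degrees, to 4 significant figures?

70.58°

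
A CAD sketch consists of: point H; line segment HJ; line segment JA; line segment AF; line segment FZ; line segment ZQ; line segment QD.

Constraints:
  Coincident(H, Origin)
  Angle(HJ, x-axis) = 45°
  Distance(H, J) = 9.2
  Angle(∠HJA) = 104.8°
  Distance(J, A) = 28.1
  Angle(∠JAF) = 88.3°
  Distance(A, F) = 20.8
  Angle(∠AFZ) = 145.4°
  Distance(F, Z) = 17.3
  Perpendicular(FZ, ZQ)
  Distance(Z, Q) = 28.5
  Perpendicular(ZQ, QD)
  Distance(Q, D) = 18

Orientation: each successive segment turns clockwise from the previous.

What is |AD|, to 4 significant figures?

23.41

FZ ⟂ ZQ, so ZQ runs at 113.5°; with |ZQ| = 28.5, Q = (-7.430, -6.050). ZQ ⟂ QD, so QD runs at 23.50°; with |QD| = 18.0, D = (9.078, 1.127). Then |AD| = |D − A| = 23.41.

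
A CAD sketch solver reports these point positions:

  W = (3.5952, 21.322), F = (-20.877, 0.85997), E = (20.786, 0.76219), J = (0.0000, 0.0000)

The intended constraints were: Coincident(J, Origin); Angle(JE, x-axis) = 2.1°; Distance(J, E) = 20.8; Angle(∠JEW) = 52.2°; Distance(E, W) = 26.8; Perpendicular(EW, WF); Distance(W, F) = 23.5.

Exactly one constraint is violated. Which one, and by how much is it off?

Distance(W, F) = 23.5 — off by 8.40.

J = (0.00, 0.00) ✓; JE at 2.100° ✓; |JE| = 20.80 ✓; ∠JEW = 52.20° ✓; |EW| = 26.80 ✓; ∠(EW, WF) = 90.00° ✓; |WF| = 31.90 ✗.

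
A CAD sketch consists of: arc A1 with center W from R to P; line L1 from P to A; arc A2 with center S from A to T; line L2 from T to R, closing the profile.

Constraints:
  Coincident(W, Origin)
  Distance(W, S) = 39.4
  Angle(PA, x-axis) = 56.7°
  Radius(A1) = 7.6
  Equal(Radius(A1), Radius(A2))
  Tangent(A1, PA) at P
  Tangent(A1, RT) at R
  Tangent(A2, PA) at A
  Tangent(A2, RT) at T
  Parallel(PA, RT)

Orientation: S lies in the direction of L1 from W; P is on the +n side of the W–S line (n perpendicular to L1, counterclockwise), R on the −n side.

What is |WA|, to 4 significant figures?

40.13

The slot axis is L1's direction at 56.7°, so u = (cos 56.7°, sin 56.7°) = (0.5490, 0.8358) and n = (−sin 56.7°, cos 56.7°) = (-0.8358, 0.5490). W is at the origin and S lies 39.4 along u from W, so S = 39.4·u = (21.63, 32.93). Tangency of A1 to both parallel lines with radius 7.6 puts P and R at W ± 7.6·n: P = (-6.352, 4.173), R = (6.352, -4.173). Equal radii place A and T the same way about S: A = S + 7.6·n = (15.28, 37.10), T = S − 7.6·n = (27.98, 28.76). Then |WA| = |A − W| = 40.13.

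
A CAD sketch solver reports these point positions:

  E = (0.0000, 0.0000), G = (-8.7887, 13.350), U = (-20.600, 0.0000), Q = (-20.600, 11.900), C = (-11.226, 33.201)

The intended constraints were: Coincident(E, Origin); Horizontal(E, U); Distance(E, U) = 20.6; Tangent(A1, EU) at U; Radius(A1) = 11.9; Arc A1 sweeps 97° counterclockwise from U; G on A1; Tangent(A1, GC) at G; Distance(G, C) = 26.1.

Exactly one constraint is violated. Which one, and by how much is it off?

Distance(G, C) = 26.1 — off by 6.10.

E = (0.00, 0.00) ✓; E.y = 0.00, U.y = 0.00 ✓; |EU| = 20.60 ✓; ∠(QU, UE) = 90.00° ✓; |QU| = 11.90 ✓; bearing(Q→G) − bearing(Q→U) = 97.00° ✓; |QG| = 11.90 ✓; ∠(QG, GC) = 90.00° ✓; |GC| = 20.00 ✗.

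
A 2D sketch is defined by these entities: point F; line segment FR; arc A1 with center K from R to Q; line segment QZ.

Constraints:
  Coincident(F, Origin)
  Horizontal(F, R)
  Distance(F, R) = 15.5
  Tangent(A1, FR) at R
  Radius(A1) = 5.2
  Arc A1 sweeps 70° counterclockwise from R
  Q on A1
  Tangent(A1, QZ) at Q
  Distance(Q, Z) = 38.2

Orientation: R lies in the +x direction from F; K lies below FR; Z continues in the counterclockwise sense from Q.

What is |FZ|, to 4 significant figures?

39.39

F is at the origin; F and R share the same y with |FR| = 15.5 and R on the +x side, so R = (15.50, 0.000). A1 meets FR tangentially, so KR is at right angles to FR, so K = R + (0, -5.2) = (15.50, -5.200). On A1, R sits at bearing 90° from K; a 70° counterclockwise sweep puts Q at bearing 160°, so Q = K + 5.2·(cos 160°, sin 160°) = (10.61, -3.421). The tangent condition forces KQ to be normal to QZ, so QZ runs along (−sin 160°, cos 160°); with |QZ| = 38.2, Z = (-2.452, -39.32). Then |FZ| = |Z − F| = 39.39.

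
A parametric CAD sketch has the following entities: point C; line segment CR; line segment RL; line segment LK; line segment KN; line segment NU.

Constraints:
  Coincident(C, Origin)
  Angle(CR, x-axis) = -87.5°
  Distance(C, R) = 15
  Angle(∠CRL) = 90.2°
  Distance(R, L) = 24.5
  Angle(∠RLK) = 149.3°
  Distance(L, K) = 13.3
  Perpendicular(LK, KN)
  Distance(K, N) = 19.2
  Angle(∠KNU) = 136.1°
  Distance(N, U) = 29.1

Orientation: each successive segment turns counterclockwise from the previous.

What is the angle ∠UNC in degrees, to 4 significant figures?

32.99°

C is at the origin; CR runs at -87.5° with length 15.0, so R = (0.6543, -14.99). ∠CRL = 90.2° gives RL at 2.300° from the x-axis; with |RL| = 24.5, L = (25.13, -14.00). ∠RLK = 149.3° gives LK at 33.00° from the x-axis; with |LK| = 13.3, K = (36.29, -6.759). The perpendicularity gives KN at right angles to LK, so KN runs at 123.0°; with |KN| = 19.2, N = (25.83, 9.344). ∠KNU = 136.1° gives NU at 166.9° from the x-axis; with |NU| = 29.1, U = (-2.511, 15.94). Then cos ∠UNC = NU·NC / (|NU||NC|), giving 32.99°.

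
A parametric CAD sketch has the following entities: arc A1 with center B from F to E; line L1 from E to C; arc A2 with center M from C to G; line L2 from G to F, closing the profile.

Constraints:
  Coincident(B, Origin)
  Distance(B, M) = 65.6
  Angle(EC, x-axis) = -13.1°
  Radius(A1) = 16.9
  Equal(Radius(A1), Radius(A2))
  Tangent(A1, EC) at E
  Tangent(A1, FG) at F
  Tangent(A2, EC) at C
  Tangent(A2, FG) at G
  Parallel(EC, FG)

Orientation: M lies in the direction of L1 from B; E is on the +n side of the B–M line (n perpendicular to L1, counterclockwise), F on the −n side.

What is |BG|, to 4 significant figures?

67.74

Tangency of A1 to both parallel lines with radius 16.9 puts E and F at B ± 16.9·n: E = (3.830, 16.46), F = (-3.830, -16.46). Equal radii place C and G the same way about M: C = M + 16.9·n = (67.72, 1.592), G = M − 16.9·n = (60.06, -31.33). Then |BG| = |G − B| = 67.74.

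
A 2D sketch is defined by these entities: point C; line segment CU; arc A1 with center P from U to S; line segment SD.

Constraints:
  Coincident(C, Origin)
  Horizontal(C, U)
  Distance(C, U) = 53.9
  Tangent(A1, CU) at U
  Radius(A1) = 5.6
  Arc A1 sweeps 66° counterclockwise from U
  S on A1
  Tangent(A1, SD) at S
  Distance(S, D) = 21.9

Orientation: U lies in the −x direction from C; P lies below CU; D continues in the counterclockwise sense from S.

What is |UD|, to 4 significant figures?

27.22

On A1, U sits at bearing 90° from P; a 66° counterclockwise sweep puts S at bearing 156°, so S = P + 5.6·(cos 156°, sin 156°) = (-59.02, -3.322). Since A1 is tangent to SD there, PS ⟂ SD, so SD runs along (−sin 156°, cos 156°); with |SD| = 21.9, D = (-67.92, -23.33). Then |UD| = |D − U| = 27.22.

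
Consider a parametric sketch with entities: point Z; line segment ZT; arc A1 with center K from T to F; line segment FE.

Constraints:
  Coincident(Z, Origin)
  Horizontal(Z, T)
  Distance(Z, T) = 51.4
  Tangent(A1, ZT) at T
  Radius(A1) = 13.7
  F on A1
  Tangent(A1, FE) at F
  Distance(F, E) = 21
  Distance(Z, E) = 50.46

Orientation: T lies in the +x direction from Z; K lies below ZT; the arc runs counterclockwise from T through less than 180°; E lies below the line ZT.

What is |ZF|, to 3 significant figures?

40.0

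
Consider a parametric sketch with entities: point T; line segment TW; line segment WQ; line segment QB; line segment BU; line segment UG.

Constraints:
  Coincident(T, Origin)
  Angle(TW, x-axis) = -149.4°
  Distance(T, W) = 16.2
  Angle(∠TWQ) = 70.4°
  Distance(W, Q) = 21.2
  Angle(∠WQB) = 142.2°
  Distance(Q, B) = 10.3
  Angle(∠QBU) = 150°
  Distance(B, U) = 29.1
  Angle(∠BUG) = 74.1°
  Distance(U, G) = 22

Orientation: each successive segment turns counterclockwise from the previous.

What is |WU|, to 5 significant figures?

52.276

T is at the origin; TW runs at -149.4° with length 16.2, so W = (-13.944, -8.2465). ∠TWQ = 70.4° gives WQ at -39.800° from the x-axis; with |WQ| = 21.2, Q = (2.3436, -21.817). ∠WQB = 142.2° gives QB at -2.0000° from the x-axis; with |QB| = 10.3, B = (12.637, -22.176). ∠QBU = 150.0° gives BU at 28.000° from the x-axis; with |BU| = 29.1, U = (38.331, -8.5146). Then |WU| = |U − W| = 52.276.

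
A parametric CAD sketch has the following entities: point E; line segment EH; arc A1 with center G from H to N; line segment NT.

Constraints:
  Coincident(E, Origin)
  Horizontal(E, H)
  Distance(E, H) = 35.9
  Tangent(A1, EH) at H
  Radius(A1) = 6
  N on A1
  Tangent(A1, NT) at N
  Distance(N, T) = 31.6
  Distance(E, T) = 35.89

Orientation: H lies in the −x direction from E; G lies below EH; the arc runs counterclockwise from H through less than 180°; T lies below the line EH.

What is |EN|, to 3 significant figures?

41.3

E is at the origin; E and H share the same y with |EH| = 35.9 and H on the −x side, so H = (-35.9, 0.00). Tangency of A1 to EH means the radius GH is perpendicular to EH, so G = H + (0, -6) = (-35.9, -6.00). Since GN ⟂ NT (tangency), |GT| = √(6.0² + 31.6²) = 32.2 regardless of where N sits on A1. So T lies on both circle(E, 35.89) and circle(G, 32.2); the below-EH intersection is T = (-16.7, -31.8). N is the foot of the tangent from T: N = (-40.0, -10.4).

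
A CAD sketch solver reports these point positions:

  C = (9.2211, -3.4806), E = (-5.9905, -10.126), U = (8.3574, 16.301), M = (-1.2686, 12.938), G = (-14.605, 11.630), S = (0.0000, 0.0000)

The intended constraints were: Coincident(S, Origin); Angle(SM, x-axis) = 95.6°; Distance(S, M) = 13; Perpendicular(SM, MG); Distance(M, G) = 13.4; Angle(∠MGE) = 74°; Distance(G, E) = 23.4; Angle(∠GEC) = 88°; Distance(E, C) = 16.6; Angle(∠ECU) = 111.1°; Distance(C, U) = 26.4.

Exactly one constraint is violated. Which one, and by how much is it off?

Distance(C, U) = 26.4 — off by 6.60.

S = (0.00, 0.00) ✓; SM at 95.60° ✓; |SM| = 13.00 ✓; ∠(SM, MG) = 90.00° ✓; |MG| = 13.40 ✓; ∠MGE = 74.00° ✓; |GE| = 23.40 ✓; ∠GEC = 88.00° ✓; |EC| = 16.60 ✓; ∠ECU = 111.1° ✓; |CU| = 19.80 ✗.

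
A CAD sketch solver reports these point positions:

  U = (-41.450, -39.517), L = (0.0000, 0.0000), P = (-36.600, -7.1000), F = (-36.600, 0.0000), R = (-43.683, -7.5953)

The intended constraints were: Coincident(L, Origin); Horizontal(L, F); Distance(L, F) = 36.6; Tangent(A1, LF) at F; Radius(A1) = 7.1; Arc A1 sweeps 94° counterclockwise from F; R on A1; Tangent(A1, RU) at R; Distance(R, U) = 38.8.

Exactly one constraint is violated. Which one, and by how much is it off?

Distance(R, U) = 38.8 — off by 6.80.

L = (0.00, 0.00) ✓; L.y = 0.00, F.y = 0.00 ✓; |LF| = 36.60 ✓; ∠(PF, FL) = 90.00° ✓; |PF| = 7.100 ✓; bearing(P→R) − bearing(P→F) = 94.00° ✓; |PR| = 7.100 ✓; ∠(PR, RU) = 90.00° ✓; |RU| = 32.00 ✗.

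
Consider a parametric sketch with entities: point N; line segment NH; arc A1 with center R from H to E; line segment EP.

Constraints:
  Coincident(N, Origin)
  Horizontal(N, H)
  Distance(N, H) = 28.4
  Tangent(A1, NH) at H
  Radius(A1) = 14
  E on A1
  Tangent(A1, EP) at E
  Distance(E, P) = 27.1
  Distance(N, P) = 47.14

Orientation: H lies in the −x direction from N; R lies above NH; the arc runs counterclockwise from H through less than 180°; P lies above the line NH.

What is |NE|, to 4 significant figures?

21.92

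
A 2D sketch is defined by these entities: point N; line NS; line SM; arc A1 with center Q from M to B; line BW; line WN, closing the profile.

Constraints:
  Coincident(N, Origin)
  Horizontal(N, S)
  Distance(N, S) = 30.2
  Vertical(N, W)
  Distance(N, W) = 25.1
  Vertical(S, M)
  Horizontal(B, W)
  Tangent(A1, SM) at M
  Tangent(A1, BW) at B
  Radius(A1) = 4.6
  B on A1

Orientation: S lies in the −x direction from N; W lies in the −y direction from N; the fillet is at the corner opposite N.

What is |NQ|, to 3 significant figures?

32.8

N is at the origin; NS is horizontal with |NS| = 30.2 and S on the −x side, so S = (-30.2, 0.00). N and W share the same x with |NW| = 25.1 and W on the −y side, so W = (0.00, -25.1). The virtual corner opposite N is at (-30.2, -25.1). Tangency of A1 to SM means the radius QM is perpendicular to SM and since A1 is tangent to BW there, QB ⟂ BW, with radius 4.6, so the center Q sits 4.6 in from both sides at Q = (-25.6, -20.5). Then |NQ| = |Q − N| = 32.8.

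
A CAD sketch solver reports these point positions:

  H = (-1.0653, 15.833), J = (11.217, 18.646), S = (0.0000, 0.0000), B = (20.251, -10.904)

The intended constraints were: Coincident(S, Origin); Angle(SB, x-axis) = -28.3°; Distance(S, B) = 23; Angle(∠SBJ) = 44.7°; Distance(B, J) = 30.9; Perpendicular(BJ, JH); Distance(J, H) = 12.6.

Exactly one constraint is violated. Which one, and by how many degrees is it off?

Perpendicular(BJ, JH) — off by 4.10°.

S = (0.00, 0.00) ✓; SB at -28.30° ✓; |SB| = 23.00 ✓; ∠SBJ = 44.70° ✓; |BJ| = 30.90 ✓; ∠(BJ, JH) = 85.90° ✗; |JH| = 12.60 ✓.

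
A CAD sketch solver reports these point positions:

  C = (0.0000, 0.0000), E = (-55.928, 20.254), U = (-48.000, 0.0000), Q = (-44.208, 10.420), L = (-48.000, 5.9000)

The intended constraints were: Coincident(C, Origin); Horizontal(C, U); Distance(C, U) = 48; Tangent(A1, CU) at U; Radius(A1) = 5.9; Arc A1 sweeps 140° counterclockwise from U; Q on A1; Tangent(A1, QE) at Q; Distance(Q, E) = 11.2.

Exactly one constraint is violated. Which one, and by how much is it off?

Distance(Q, E) = 11.2 — off by 4.10.

C = (0.00, 0.00) ✓; C.y = 0.00, U.y = 0.00 ✓; |CU| = 48.00 ✓; ∠(LU, UC) = 90.00° ✓; |LU| = 5.900 ✓; bearing(L→Q) − bearing(L→U) = 140.0° ✓; |LQ| = 5.900 ✓; ∠(LQ, QE) = 90.00° ✓; |QE| = 15.30 ✗.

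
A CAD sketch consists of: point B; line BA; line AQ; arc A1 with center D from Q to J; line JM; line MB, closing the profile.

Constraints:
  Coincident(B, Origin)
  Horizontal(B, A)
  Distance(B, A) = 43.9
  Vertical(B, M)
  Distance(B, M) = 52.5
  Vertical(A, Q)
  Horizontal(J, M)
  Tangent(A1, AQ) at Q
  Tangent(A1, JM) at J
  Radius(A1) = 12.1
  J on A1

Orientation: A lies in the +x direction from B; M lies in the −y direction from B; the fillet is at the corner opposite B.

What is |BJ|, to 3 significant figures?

61.4

The virtual corner opposite B is at (43.9, -52.5). Tangency of A1 to AQ means the radius DQ is perpendicular to AQ and since A1 is tangent to JM there, DJ ⟂ JM, with radius 12.1, so the center D sits 12.1 in from both sides at D = (31.8, -40.4). That places the tangent points at Q = (43.9, -40.4) on AQ and J = (31.8, -52.5) on JM. Then |BJ| = |J − B| = 61.4.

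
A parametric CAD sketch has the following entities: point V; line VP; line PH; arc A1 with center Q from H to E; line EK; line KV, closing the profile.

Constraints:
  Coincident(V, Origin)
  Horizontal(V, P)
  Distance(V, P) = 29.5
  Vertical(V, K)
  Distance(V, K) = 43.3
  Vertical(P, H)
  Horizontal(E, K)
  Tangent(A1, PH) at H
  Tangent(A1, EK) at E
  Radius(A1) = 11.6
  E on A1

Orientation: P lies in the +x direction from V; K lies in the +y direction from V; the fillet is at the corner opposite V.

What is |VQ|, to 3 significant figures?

36.4

V is at the origin; VP is horizontal with |VP| = 29.5 and P on the +x side, so P = (29.5, 0.00). V and K share the same x with |VK| = 43.3 and K on the +y side, so K = (0.00, 43.3). The virtual corner opposite V is at (29.5, 43.3). Tangency of A1 to PH means the radius QH is perpendicular to PH and tangency of A1 to EK means the radius QE is perpendicular to EK, with radius 11.6, so the center Q sits 11.6 in from both sides at Q = (17.9, 31.7). Then |VQ| = |Q − V| = 36.4.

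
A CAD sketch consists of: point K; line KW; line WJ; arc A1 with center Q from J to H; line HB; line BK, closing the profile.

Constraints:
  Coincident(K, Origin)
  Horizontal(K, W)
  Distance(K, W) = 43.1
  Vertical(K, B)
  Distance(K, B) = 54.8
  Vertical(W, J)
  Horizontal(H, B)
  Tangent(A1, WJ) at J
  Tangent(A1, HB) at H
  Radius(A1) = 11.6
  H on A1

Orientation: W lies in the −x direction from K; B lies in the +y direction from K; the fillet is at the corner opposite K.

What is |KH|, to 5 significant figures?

63.208

The virtual corner opposite K is at (-43.100, 54.800). A1 meets WJ tangentially, so QJ is at right angles to WJ and the tangent condition forces QH to be normal to HB, with radius 11.6, so the center Q sits 11.6 in from both sides at Q = (-31.500, 43.200). That places the tangent points at J = (-43.100, 43.200) on WJ and H = (-31.500, 54.800) on HB. Then |KH| = |H − K| = 63.208.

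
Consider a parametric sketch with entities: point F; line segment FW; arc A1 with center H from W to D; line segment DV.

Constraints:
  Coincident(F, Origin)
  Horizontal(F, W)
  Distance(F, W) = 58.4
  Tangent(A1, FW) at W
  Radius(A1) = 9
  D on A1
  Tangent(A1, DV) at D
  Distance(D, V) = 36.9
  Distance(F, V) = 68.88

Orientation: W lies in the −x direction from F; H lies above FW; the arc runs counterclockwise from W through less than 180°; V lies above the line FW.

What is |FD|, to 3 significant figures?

50.3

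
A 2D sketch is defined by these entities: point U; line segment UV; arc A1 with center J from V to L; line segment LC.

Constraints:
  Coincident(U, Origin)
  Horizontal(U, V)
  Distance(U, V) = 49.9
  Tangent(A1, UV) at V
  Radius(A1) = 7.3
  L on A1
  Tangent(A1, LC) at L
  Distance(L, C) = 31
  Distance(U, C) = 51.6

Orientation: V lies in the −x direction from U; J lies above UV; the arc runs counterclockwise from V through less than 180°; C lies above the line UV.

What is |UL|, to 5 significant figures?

43.142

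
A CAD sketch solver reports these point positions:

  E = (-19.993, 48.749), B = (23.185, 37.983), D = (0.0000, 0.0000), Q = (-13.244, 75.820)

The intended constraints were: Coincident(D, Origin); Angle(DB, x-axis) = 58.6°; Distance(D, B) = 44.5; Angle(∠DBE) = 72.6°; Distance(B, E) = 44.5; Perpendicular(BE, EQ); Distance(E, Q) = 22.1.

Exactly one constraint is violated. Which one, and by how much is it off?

Distance(E, Q) = 22.1 — off by 5.80.

D = (0.00, 0.00) ✓; DB at 58.60° ✓; |DB| = 44.50 ✓; ∠DBE = 72.60° ✓; |BE| = 44.50 ✓; ∠(BE, EQ) = 90.00° ✓; |EQ| = 27.90 ✗.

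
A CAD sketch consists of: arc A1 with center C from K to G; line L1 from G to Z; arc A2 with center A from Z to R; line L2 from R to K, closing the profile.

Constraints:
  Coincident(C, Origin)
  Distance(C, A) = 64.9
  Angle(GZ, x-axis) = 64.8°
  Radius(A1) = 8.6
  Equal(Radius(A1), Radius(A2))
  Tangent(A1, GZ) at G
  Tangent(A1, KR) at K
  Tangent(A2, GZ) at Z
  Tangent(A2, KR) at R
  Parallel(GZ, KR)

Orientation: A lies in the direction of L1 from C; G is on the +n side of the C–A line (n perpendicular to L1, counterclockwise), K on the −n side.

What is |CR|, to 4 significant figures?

65.47

The slot axis is L1's direction at 64.8°, so u = (cos 64.8°, sin 64.8°) = (0.4258, 0.9048) and n = (−sin 64.8°, cos 64.8°) = (-0.9048, 0.4258). C is at the origin and A lies 64.9 along u from C, so A = 64.9·u = (27.63, 58.72). Tangency of A1 to both parallel lines with radius 8.6 puts G and K at C ± 8.6·n: G = (-7.782, 3.662), K = (7.782, -3.662). Equal radii place Z and R the same way about A: Z = A + 8.6·n = (19.85, 62.38), R = A − 8.6·n = (35.41, 55.06). Then |CR| = |R − C| = 65.47.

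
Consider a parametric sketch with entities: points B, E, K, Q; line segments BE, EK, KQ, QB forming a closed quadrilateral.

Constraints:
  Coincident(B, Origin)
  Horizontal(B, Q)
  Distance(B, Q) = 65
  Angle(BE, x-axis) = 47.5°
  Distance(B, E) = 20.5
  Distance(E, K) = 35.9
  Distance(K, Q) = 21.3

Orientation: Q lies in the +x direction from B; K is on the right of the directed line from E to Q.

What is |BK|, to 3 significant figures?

44.3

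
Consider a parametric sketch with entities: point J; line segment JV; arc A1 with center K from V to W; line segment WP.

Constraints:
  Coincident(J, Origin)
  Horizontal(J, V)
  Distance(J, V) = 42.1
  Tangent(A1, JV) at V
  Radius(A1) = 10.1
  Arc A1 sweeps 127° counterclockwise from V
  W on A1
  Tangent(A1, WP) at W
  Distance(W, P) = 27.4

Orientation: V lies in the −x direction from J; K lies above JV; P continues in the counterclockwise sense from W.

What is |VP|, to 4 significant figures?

38.98

On A1, V sits at bearing -90° from K; a 127° counterclockwise sweep puts W at bearing 37°, so W = K + 10.1·(cos 37°, sin 37°) = (-34.03, 16.18). The tangent condition forces KW to be normal to WP, so WP runs along (−sin 37°, cos 37°); with |WP| = 27.4, P = (-50.52, 38.06). Then |VP| = |P − V| = 38.98.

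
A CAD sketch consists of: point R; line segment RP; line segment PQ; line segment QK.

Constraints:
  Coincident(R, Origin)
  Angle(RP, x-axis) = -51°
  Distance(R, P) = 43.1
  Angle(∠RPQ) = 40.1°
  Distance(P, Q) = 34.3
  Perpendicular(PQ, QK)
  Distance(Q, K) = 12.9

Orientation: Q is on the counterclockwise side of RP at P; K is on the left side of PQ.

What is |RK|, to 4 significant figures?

14.92

R is at the origin; RP runs at -51.0° with length 43.1, so P = 43.1·(cos -51.0°, sin -51.0°) = (27.12, -33.49). ∠RPQ = 40.1°, so PQ runs at -51.0° + (180° − 40.1°) = 88.90° from the x-axis; with |PQ| = 34.3, Q = P + 34.3·(cos 88.90°, sin 88.90°) = (27.78, 0.7987). PQ ⟂ QK; with |QK| = 12.9 on the left of PQ, K = Q + 12.9·(-0.9998, 0.01920) = (14.88, 1.046). Then |RK| = |K − R| = 14.92.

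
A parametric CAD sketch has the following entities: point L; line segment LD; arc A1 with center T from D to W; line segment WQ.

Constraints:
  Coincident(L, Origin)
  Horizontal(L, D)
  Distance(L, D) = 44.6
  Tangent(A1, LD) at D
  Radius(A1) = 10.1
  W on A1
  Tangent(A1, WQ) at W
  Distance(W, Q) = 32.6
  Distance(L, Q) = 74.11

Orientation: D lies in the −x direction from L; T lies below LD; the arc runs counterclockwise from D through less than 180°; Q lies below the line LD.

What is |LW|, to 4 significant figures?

54.81

L is at the origin; L and D share the same y with |LD| = 44.6 and D on the −x side, so D = (-44.60, 0.000). Tangency of A1 to LD means the radius TD is perpendicular to LD, so T = D + (0, -10.1) = (-44.60, -10.10). Since TW ⟂ WQ (tangency), |TQ| = √(10.1² + 32.6²) = 34.13 regardless of where W sits on A1. So Q lies on both circle(L, 74.11) and circle(T, 34.13); the below-LD intersection is Q = (-63.19, -38.72). W is the foot of the tangent from Q: W = (-54.32, -7.352).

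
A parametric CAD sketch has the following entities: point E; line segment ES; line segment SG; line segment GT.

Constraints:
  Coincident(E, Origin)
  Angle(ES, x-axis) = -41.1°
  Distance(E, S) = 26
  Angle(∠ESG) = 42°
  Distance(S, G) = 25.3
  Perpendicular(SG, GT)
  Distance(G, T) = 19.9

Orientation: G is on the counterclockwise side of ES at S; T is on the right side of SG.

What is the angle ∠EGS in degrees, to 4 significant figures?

71.04°

E is at the origin; ES runs at -41.1° with length 26.0, so S = 26.0·(cos -41.1°, sin -41.1°) = (19.59, -17.09). ∠ESG = 42.0°, so SG runs at -41.1° + (180° − 42.0°) = 96.90° from the x-axis; with |SG| = 25.3, G = S + 25.3·(cos 96.90°, sin 96.90°) = (16.55, 8.025). Then cos ∠EGS = GE·GS / (|GE||GS|), giving 71.04°.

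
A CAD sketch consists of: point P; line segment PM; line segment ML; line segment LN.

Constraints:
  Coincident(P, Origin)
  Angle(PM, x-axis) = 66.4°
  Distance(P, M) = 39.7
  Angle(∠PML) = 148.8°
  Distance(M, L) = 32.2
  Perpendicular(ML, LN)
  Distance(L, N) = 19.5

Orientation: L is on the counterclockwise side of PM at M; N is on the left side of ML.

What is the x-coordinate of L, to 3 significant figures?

11.6

P is at the origin; PM runs at 66.4° with length 39.7, so M = 39.7·(cos 66.4°, sin 66.4°) = (15.9, 36.4). ∠PML = 148.8°, so ML runs at 66.4° + (180° − 148.8°) = 97.6° from the x-axis; with |ML| = 32.2, L = M + 32.2·(cos 97.6°, sin 97.6°) = (11.6, 68.3). So L.x = 11.6.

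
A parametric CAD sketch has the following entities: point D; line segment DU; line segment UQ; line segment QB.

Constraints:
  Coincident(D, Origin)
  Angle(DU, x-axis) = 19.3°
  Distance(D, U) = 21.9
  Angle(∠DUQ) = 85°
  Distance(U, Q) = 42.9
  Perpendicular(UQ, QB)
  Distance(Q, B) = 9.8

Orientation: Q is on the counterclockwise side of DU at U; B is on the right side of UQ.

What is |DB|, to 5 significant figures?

51.768

D is at the origin; DU runs at 19.3° with length 21.9, so U = 21.9·(cos 19.3°, sin 19.3°) = (20.669, 7.2383). ∠DUQ = 85.0°, so UQ runs at 19.3° + (180° − 85.0°) = 114.30° from the x-axis; with |UQ| = 42.9, Q = U + 42.9·(cos 114.30°, sin 114.30°) = (3.0153, 46.337). The perpendicularity gives QB at right angles to UQ; with |QB| = 9.8 on the right of UQ, B = Q + 9.8·(0.91140, 0.41151) = (11.947, 50.370). Then |DB| = |B − D| = 51.768.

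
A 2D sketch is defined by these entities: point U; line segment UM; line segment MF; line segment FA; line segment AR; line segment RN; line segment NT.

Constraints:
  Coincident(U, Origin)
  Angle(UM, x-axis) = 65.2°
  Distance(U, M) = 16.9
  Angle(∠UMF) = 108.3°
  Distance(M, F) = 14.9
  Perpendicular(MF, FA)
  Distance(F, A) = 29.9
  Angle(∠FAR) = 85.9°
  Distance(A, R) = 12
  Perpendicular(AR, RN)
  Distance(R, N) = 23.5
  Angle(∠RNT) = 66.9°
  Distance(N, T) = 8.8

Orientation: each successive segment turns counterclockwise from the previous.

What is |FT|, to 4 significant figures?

9.935

U is at the origin; UM runs at 65.2° with length 16.9, so M = (7.089, 15.34). ∠UMF = 108.3° gives MF at 136.9° from the x-axis; with |MF| = 14.9, F = (-3.791, 25.52). MF ⟂ FA, so FA runs at -133.1°; with |FA| = 29.9, A = (-24.22, 3.690). ∠FAR = 85.9° gives AR at -39.00° from the x-axis; with |AR| = 12.0, R = (-14.89, -3.861). The perpendicularity gives RN at right angles to AR, so RN runs at 51.00°; with |RN| = 23.5, N = (-0.1058, 14.40). ∠RNT = 66.9° gives NT at 164.1° from the x-axis; with |NT| = 8.8, T = (-8.569, 16.81). Then |FT| = |T − F| = 9.935.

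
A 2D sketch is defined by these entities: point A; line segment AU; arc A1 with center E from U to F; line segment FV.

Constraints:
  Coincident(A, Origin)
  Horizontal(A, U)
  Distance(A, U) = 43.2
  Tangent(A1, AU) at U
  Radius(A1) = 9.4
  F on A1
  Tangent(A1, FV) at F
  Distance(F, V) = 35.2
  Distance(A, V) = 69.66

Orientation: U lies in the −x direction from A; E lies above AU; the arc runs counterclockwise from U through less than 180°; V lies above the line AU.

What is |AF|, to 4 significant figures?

38.03

A is at the origin; A and U share the same y with |AU| = 43.2 and U on the −x side, so U = (-43.20, 0.000). Since A1 is tangent to AU there, EU ⟂ AU, so E = U + (0, 9.4) = (-43.20, 9.400). Since EF ⟂ FV (tangency), |EV| = √(9.4² + 35.2²) = 36.43 regardless of where F sits on A1. So V lies on both circle(A, 69.66) and circle(E, 36.43); the above-AU intersection is V = (-53.79, 44.26). F is the foot of the tangent from V: F = (-35.22, 14.36).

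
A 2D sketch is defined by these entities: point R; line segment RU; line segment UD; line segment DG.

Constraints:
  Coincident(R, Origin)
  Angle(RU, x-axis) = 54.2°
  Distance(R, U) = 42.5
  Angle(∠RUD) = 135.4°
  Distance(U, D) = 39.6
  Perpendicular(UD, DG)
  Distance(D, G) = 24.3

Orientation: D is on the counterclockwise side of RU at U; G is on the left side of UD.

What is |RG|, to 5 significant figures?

70.081

R is at the origin; RU runs at 54.2° with length 42.5, so U = 42.5·(cos 54.2°, sin 54.2°) = (24.861, 34.470). ∠RUD = 135.4°, so UD runs at 54.2° + (180° − 135.4°) = 98.800° from the x-axis; with |UD| = 39.6, D = U + 39.6·(cos 98.800°, sin 98.800°) = (18.802, 73.604). UD ⟂ DG; with |DG| = 24.3 on the left of UD, G = D + 24.3·(-0.98823, -0.15299) = (-5.2115, 69.887). Then |RG| = |G − R| = 70.081.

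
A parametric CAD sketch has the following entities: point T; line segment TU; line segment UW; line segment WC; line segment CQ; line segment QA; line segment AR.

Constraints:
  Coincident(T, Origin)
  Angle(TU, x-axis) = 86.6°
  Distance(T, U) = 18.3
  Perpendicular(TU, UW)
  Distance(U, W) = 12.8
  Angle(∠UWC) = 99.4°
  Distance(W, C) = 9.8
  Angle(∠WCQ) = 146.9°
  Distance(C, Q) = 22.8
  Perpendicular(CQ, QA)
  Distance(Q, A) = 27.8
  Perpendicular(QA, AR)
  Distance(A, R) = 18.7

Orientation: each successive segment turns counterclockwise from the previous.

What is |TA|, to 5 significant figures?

20.248

∠WCQ = 146.9° gives CQ at -69.700° from the x-axis; with |CQ| = 22.8, Q = (-5.9532, -11.913). CQ is perpendicular to QA, so QA runs at 20.300°; with |QA| = 27.8, A = (20.120, -2.2686). Then |TA| = |A − T| = 20.248.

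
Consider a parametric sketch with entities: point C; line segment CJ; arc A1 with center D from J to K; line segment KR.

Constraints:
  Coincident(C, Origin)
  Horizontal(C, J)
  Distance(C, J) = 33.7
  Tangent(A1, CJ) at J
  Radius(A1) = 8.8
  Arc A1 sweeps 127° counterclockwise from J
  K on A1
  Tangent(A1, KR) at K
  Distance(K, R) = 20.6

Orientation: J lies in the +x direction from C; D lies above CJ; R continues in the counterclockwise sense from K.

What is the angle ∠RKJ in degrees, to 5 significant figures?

116.50°

On A1, J sits at bearing -90° from D; a 127° counterclockwise sweep puts K at bearing 37°, so K = D + 8.8·(cos 37°, sin 37°) = (40.728, 14.096). The tangent condition forces DK to be normal to KR, so KR runs along (−sin 37°, cos 37°); with |KR| = 20.6, R = (28.331, 30.548). Then cos ∠RKJ = KR·KJ / (|KR||KJ|), giving 116.50°.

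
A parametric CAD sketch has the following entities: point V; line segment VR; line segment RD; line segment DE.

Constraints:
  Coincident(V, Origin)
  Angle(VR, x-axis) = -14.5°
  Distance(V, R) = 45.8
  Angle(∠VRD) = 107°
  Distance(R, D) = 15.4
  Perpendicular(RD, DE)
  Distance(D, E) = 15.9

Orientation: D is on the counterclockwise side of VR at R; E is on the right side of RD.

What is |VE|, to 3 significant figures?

66.3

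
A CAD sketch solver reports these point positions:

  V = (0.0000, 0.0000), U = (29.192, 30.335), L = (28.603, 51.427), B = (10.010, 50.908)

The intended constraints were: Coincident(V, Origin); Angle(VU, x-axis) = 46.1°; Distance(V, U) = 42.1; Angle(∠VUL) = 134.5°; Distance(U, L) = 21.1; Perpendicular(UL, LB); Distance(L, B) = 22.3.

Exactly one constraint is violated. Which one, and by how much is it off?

Distance(L, B) = 22.3 — off by 3.70.

V = (0.00, 0.00) ✓; VU at 46.10° ✓; |VU| = 42.10 ✓; ∠VUL = 134.5° ✓; |UL| = 21.10 ✓; ∠(UL, LB) = 90.00° ✓; |LB| = 18.60 ✗.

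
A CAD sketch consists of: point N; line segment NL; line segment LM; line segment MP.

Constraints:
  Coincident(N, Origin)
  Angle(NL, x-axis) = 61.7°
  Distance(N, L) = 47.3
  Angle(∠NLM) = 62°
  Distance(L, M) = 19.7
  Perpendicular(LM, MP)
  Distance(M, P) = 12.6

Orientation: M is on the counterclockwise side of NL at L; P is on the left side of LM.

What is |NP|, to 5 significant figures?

29.271

∠NLM = 62.0°, so LM runs at 61.7° + (180° − 62.0°) = 179.70° from the x-axis; with |LM| = 19.7, M = L + 19.7·(cos 179.70°, sin 179.70°) = (2.7246, 41.750). LM ⟂ MP; with |MP| = 12.6 on the left of LM, P = M + 12.6·(-0.0052360, -0.99999) = (2.6587, 29.150). Then |NP| = |P − N| = 29.271.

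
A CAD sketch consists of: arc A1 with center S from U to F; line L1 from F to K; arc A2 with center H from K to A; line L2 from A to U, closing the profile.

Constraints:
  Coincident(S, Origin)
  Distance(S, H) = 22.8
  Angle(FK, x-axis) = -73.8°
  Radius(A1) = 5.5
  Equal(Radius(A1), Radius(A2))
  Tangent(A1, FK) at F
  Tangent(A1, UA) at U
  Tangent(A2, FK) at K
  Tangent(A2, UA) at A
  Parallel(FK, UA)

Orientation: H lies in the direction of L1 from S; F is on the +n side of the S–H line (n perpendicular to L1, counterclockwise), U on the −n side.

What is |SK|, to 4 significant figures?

23.45

The slot axis is L1's direction at -73.8°, so u = (cos -73.8°, sin -73.8°) = (0.2790, -0.9603) and n = (−sin -73.8°, cos -73.8°) = (0.9603, 0.2790). S is at the origin and H lies 22.8 along u from S, so H = 22.8·u = (6.361, -21.89). Tangency of A1 to both parallel lines with radius 5.5 puts F and U at S ± 5.5·n: F = (5.282, 1.534), U = (-5.282, -1.534). Equal radii place K and A the same way about H: K = H + 5.5·n = (11.64, -20.36), A = H − 5.5·n = (1.079, -23.43). Then |SK| = |K − S| = 23.45.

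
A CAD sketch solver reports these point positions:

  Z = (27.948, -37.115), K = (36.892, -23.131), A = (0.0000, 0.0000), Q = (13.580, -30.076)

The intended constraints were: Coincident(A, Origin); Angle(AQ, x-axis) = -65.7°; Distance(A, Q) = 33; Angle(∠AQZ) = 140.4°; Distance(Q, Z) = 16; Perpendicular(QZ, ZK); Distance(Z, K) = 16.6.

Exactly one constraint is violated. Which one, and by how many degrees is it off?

Perpendicular(QZ, ZK) — off by 6.50°.

A = (0.00, 0.00) ✓; AQ at -65.70° ✓; |AQ| = 33.00 ✓; ∠AQZ = 140.4° ✓; |QZ| = 16.00 ✓; ∠(QZ, ZK) = 83.50° ✗; |ZK| = 16.60 ✓.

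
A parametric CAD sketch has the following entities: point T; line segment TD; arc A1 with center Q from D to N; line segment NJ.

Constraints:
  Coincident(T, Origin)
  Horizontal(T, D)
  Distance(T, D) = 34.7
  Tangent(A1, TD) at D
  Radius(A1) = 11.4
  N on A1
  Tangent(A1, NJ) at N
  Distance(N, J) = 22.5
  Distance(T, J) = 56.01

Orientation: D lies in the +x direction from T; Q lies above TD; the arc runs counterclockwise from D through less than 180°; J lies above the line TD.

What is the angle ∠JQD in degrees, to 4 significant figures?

158.9°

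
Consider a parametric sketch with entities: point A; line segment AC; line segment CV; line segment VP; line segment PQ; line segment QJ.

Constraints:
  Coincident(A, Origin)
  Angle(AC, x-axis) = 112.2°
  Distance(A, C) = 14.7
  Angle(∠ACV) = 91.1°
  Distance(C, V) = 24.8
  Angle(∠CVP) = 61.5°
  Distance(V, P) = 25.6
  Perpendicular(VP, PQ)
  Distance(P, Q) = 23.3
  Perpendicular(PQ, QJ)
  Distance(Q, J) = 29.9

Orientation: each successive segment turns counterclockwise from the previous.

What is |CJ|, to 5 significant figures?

16.204

A is at the origin; AC runs at 112.2° with length 14.7, so C = (-5.5543, 13.610). ∠ACV = 91.1° gives CV at -158.90° from the x-axis; with |CV| = 24.8, V = (-28.692, 4.6824). ∠CVP = 61.5° gives VP at -40.400° from the x-axis; with |VP| = 25.6, P = (-9.1961, -11.909). VP ⟂ PQ, so PQ runs at 49.600°; with |PQ| = 23.3, Q = (5.9051, 5.8343). PQ is perpendicular to QJ, so QJ runs at 139.60°; with |QJ| = 29.9, J = (-16.865, 25.213). Then |CJ| = |J − C| = 16.204.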